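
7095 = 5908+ 1187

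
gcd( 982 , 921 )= 1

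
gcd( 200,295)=5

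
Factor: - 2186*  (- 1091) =2384926 =2^1 * 1091^1*1093^1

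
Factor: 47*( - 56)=  -  2^3  *7^1 * 47^1 = - 2632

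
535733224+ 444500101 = 980233325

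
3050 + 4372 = 7422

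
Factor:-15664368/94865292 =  -1305364/7905441 = - 2^2*3^ (  -  1 )*307^1*313^( - 1 )*1063^1*8419^(  -  1)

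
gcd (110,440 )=110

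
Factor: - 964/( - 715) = 2^2*5^( - 1)*11^( - 1 )*13^( - 1) * 241^1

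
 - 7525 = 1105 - 8630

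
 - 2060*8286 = -17069160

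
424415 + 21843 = 446258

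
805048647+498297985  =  1303346632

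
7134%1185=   24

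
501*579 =290079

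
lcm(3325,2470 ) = 86450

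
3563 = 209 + 3354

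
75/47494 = 75/47494  =  0.00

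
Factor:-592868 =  - 2^2*103^1*1439^1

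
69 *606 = 41814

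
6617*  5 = 33085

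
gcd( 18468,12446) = 2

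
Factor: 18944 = 2^9*37^1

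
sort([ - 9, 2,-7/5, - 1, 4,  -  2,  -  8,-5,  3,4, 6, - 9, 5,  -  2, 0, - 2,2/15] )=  [- 9 , - 9,  -  8, - 5, - 2,  -  2,  -  2, - 7/5, - 1, 0 , 2/15,2,  3, 4, 4,5,  6] 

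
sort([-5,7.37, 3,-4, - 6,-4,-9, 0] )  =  [ - 9, - 6, - 5,-4,-4, 0,3,7.37]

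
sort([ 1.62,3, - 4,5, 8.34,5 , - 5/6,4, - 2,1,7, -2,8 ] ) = [ - 4,-2, - 2,-5/6, 1,1.62, 3, 4, 5, 5,  7,8,  8.34] 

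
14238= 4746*3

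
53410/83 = 53410/83 =643.49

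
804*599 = 481596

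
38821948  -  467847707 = - 429025759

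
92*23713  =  2181596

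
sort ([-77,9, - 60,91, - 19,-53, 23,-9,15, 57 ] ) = [-77, - 60,- 53, - 19, - 9,9, 15, 23,  57, 91] 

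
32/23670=16/11835 = 0.00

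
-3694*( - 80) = 295520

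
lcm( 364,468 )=3276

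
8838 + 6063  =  14901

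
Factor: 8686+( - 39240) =-2^1*15277^1  =  -30554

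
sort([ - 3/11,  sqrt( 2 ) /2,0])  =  [ - 3/11,  0,sqrt(2)/2]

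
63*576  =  36288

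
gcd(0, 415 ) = 415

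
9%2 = 1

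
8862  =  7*1266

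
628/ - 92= - 7 + 4/23= - 6.83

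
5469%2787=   2682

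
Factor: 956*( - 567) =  - 2^2*3^4*7^1 *239^1 = - 542052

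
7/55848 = 7/55848 = 0.00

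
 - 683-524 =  - 1207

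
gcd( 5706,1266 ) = 6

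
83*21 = 1743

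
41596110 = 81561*510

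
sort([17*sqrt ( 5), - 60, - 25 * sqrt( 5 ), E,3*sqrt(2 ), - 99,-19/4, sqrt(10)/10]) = [-99, - 60, - 25*sqrt( 5 ), - 19/4, sqrt(10 )/10, E,3*sqrt( 2),17*sqrt( 5)] 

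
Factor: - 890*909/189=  - 89890/21 = - 2^1*3^( - 1 )*5^1*7^( - 1 )*89^1 * 101^1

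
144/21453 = 48/7151 = 0.01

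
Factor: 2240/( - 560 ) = -4 = - 2^2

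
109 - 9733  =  -9624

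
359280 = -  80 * ( - 4491)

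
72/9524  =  18/2381 = 0.01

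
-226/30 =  - 113/15 = -  7.53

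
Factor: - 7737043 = -7737043^1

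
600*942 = 565200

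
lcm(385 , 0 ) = 0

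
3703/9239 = 3703/9239 = 0.40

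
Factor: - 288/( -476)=72/119 = 2^3*3^2 * 7^(-1 )*17^(-1 )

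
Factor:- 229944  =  - 2^3*3^1*11^1*13^1*67^1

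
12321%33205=12321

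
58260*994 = 57910440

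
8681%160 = 41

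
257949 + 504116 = 762065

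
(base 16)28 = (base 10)40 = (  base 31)19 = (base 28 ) 1C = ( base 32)18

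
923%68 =39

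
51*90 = 4590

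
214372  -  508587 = -294215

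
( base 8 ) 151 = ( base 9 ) 126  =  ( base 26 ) 41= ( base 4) 1221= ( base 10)105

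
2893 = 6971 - 4078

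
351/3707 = 351/3707 = 0.09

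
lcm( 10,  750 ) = 750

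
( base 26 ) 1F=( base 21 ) 1K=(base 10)41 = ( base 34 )17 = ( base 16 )29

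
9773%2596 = 1985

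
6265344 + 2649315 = 8914659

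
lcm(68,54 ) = 1836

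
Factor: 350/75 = 2^1 * 3^ (-1 )*7^1 = 14/3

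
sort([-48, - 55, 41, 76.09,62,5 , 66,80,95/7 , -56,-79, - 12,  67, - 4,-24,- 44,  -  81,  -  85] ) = [  -  85, - 81,-79, - 56, -55,- 48,  -  44, -24, - 12,-4,5, 95/7,  41, 62,66, 67 , 76.09,80]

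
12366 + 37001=49367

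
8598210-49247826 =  - 40649616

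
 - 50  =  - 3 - 47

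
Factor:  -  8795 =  - 5^1 * 1759^1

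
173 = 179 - 6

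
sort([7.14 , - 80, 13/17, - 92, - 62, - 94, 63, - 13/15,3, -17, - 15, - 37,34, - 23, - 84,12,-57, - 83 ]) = [ - 94, - 92, - 84, - 83, - 80, - 62, - 57, - 37, - 23, - 17, - 15, - 13/15, 13/17, 3,7.14, 12,34,63 ] 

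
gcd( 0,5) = 5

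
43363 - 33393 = 9970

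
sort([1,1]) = [ 1,1]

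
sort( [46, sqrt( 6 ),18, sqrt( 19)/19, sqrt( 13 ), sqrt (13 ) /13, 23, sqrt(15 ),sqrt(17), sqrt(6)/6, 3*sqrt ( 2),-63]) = [ - 63, sqrt(19 ) /19,  sqrt(13)/13,sqrt(6)/6, sqrt ( 6),sqrt( 13), sqrt(15), sqrt( 17 ), 3  *  sqrt(2), 18, 23, 46] 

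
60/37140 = 1/619 = 0.00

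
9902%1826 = 772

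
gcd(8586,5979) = 3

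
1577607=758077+819530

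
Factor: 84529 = 137^1*617^1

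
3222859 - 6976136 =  - 3753277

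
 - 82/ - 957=82/957 = 0.09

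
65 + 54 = 119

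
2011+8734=10745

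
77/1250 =77/1250 = 0.06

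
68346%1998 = 414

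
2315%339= 281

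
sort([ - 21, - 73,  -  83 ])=[-83,-73,-21 ]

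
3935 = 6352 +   -  2417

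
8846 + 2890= 11736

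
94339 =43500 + 50839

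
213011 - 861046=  - 648035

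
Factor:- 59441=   -  59441^1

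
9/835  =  9/835  =  0.01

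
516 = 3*172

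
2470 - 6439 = - 3969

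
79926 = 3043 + 76883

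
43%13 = 4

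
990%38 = 2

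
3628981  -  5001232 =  - 1372251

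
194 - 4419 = -4225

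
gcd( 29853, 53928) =963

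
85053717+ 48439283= 133493000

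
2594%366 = 32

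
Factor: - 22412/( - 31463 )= 52/73 = 2^2*13^1*73^( - 1)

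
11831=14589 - 2758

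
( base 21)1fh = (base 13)476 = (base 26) 13j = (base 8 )1405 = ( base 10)773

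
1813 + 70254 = 72067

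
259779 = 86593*3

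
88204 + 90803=179007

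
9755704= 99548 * 98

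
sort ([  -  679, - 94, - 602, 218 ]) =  [ - 679, - 602, - 94,218 ]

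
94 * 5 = 470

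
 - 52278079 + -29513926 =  - 81792005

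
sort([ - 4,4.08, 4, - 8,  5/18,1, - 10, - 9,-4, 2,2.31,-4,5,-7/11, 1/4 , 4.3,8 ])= [ - 10, - 9, - 8, - 4, - 4, - 4,-7/11,1/4,5/18 , 1,2, 2.31, 4, 4.08, 4.3,5, 8]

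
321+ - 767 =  - 446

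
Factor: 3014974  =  2^1*1507487^1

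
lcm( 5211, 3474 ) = 10422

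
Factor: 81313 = 31^1 * 43^1*61^1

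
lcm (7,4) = 28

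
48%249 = 48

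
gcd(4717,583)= 53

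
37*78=2886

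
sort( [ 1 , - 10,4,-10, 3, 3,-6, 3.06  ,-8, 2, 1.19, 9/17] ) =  [ -10, - 10, -8, - 6, 9/17,1, 1.19, 2, 3 , 3,  3.06,4 ]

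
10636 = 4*2659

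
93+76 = 169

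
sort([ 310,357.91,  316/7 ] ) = [ 316/7,  310, 357.91] 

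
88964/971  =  88964/971 = 91.62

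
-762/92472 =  - 127/15412 = - 0.01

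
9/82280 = 9/82280 = 0.00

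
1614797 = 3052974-1438177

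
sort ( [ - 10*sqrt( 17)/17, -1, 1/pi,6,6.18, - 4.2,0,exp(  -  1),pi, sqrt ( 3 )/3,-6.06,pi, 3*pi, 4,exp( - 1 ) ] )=[-6.06 , - 4.2, - 10*sqrt ( 17)/17, - 1, 0,1/pi, exp(  -  1), exp( - 1), sqrt(3 )/3,pi,  pi,4,6, 6.18, 3*pi ]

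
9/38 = 9/38 = 0.24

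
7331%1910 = 1601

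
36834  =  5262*7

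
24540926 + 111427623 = 135968549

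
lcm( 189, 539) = 14553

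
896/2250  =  448/1125=   0.40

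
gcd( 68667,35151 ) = 3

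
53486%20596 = 12294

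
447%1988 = 447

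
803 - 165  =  638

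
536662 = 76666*7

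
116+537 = 653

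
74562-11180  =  63382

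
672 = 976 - 304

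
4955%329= 20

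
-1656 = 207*( - 8)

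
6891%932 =367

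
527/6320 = 527/6320=0.08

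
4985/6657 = 4985/6657 = 0.75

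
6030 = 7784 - 1754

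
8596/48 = 179 + 1/12  =  179.08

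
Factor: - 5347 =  - 5347^1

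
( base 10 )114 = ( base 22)54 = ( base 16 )72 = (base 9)136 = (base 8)162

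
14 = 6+8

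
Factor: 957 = 3^1* 11^1*29^1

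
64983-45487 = 19496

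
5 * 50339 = 251695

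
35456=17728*2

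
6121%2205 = 1711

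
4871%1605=56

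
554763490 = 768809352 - 214045862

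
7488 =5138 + 2350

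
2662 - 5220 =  - 2558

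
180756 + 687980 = 868736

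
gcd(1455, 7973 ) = 1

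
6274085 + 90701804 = 96975889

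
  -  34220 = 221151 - 255371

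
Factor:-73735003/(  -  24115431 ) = 3^( - 1)* 23^ ( - 1 )*569^1* 129587^1*349499^( - 1)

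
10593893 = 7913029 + 2680864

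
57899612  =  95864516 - 37964904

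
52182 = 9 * 5798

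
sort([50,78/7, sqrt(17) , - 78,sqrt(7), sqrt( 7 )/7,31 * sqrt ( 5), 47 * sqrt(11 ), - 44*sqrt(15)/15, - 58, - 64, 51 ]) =[ - 78, - 64 , -58, - 44*sqrt( 15 ) /15, sqrt( 7 )/7,  sqrt (7 ), sqrt( 17 ), 78/7,  50,51, 31 * sqrt(5), 47 * sqrt( 11) ]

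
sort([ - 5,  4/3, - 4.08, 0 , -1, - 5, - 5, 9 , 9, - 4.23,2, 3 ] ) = [-5, -5, - 5, - 4.23, -4.08 , - 1, 0, 4/3, 2,3, 9, 9 ] 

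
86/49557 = 86/49557 = 0.00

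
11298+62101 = 73399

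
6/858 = 1/143  =  0.01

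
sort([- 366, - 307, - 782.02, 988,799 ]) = [ - 782.02,- 366, - 307, 799, 988]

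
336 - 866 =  - 530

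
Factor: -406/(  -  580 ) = 7/10 = 2^( - 1)  *  5^( - 1)*7^1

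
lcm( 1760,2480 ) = 54560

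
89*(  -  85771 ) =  - 7633619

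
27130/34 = 797 + 16/17=797.94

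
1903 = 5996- 4093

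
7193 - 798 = 6395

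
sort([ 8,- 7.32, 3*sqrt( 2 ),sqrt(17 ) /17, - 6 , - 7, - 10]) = [ - 10, - 7.32, - 7 , - 6,  sqrt( 17 ) /17,3*sqrt(2), 8 ]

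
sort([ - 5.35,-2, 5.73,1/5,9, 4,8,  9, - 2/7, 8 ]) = [-5.35, - 2, -2/7,1/5, 4,5.73 , 8, 8, 9,9]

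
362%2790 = 362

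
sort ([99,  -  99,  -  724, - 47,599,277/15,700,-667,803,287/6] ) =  [ - 724, - 667,  -  99, - 47,277/15, 287/6, 99, 599,  700 , 803]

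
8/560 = 1/70 = 0.01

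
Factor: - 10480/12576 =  - 5/6 = - 2^( - 1)*3^( - 1)*5^1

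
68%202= 68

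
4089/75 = 1363/25  =  54.52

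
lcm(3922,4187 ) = 309838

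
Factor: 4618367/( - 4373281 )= - 11^(-1)*13^1*53^1*379^(- 1)*1049^( - 1)*6703^1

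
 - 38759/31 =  - 38759/31 = - 1250.29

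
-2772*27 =  -  74844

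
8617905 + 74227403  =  82845308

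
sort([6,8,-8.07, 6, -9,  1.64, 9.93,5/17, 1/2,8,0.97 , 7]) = [  -  9,  -  8.07,5/17,1/2,0.97,1.64,  6,6, 7,8, 8 , 9.93 ] 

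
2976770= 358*8315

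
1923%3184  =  1923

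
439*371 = 162869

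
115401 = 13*8877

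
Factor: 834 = 2^1*3^1 * 139^1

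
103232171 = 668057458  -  564825287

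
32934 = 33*998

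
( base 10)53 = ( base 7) 104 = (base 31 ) 1M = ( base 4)311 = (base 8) 65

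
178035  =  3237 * 55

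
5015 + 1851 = 6866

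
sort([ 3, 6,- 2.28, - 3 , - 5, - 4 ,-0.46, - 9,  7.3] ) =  [ - 9, - 5, - 4, - 3,-2.28, - 0.46, 3, 6,7.3]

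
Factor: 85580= 2^2*5^1 * 11^1*389^1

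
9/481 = 9/481 = 0.02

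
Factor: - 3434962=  -2^1 * 419^1 * 4099^1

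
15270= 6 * 2545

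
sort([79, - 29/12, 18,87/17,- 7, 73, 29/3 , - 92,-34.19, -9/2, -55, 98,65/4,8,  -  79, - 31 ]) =[ - 92 ,-79, - 55 , - 34.19, - 31, - 7, - 9/2, - 29/12, 87/17,8, 29/3,65/4,18, 73,79,98]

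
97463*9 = 877167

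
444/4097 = 444/4097 = 0.11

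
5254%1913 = 1428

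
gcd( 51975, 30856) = 7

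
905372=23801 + 881571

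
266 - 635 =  - 369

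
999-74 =925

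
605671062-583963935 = 21707127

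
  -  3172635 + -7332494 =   -  10505129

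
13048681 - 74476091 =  - 61427410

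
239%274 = 239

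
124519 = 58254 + 66265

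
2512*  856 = 2150272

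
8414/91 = 92 + 6/13 = 92.46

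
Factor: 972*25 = 2^2 * 3^5*5^2 = 24300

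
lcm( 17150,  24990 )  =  874650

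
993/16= 993/16=62.06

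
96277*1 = 96277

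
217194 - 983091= - 765897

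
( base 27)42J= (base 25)4JE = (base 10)2989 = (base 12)1891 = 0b101110101101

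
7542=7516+26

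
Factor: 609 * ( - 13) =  - 3^1*7^1*13^1*29^1= -7917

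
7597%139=91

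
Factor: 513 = 3^3*19^1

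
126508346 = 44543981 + 81964365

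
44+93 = 137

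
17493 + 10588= 28081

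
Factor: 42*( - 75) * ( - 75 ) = 2^1*3^3 *5^4* 7^1 = 236250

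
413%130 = 23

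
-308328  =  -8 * 38541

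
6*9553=57318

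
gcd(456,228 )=228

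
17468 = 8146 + 9322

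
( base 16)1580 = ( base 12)3228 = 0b1010110000000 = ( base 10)5504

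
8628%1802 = 1420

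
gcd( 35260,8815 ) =8815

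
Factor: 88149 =3^1*29383^1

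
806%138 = 116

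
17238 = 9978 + 7260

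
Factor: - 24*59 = - 2^3*3^1 * 59^1= - 1416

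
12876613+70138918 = 83015531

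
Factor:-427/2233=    - 61/319 = -11^( - 1 )*29^( - 1)*61^1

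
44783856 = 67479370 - 22695514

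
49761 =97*513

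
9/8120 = 9/8120=0.00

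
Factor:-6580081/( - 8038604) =2^(  -  2)*7^( - 1)*287093^ ( - 1)*6580081^1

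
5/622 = 5/622=0.01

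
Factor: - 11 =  - 11^1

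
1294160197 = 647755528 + 646404669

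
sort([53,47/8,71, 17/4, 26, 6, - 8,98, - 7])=[- 8, - 7, 17/4,47/8,6, 26, 53, 71,98 ] 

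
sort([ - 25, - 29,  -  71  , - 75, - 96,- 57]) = [ - 96,-75,-71, - 57, - 29, - 25 ]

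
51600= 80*645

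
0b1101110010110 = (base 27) 9if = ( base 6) 52410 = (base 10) 7062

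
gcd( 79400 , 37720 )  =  40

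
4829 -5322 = -493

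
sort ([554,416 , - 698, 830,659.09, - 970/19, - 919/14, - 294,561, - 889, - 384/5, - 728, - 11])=[ - 889, - 728, - 698, -294,-384/5, - 919/14, - 970/19, - 11,416,554,561,  659.09, 830 ]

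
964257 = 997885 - 33628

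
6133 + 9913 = 16046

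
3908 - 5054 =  -1146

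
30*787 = 23610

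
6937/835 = 6937/835 = 8.31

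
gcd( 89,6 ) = 1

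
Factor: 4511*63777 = 3^1*7^1*13^1*347^1*3037^1  =  287698047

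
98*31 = 3038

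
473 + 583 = 1056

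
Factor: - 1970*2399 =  - 2^1*5^1*197^1* 2399^1 = - 4726030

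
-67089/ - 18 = 22363/6=3727.17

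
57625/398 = 144 + 313/398 =144.79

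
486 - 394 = 92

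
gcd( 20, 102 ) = 2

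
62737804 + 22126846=84864650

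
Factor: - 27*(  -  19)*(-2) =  - 1026 = - 2^1*3^3*19^1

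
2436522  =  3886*627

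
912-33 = 879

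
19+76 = 95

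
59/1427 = 59/1427 = 0.04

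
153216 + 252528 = 405744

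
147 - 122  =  25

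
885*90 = 79650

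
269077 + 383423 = 652500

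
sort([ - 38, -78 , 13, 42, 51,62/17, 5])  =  [ - 78, - 38, 62/17 , 5, 13 , 42, 51 ]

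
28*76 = 2128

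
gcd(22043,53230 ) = 1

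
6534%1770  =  1224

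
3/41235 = 1/13745 = 0.00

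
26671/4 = 26671/4 = 6667.75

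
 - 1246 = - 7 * 178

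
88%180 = 88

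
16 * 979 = 15664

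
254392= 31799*8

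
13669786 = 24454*559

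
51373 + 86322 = 137695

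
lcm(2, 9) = 18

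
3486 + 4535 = 8021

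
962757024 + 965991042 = 1928748066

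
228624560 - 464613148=-235988588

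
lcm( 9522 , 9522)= 9522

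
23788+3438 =27226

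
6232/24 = 259 + 2/3 = 259.67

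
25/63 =25/63  =  0.40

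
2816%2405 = 411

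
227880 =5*45576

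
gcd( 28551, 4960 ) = 31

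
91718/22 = 4169 = 4169.00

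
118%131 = 118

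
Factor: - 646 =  - 2^1*17^1*19^1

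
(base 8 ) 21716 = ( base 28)bja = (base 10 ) 9166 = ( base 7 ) 35503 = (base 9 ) 13514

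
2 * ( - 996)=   -1992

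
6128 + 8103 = 14231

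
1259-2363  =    -  1104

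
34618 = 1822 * 19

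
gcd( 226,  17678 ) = 2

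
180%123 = 57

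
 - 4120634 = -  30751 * 134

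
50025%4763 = 2395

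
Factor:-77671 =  - 11^1 *23^1*307^1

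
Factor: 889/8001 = 3^( - 2 )= 1/9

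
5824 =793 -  - 5031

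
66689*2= 133378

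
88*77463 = 6816744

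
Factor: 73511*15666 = 2^1*3^1 * 7^1*19^1 * 53^1*73^1*373^1 = 1151623326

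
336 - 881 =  - 545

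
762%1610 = 762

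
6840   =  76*90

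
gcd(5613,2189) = 1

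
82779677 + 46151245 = 128930922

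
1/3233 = 1/3233  =  0.00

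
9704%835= 519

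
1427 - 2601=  - 1174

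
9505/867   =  9505/867 =10.96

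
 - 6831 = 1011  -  7842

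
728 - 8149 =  -7421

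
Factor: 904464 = 2^4*3^2*11^1*571^1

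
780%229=93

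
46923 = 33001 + 13922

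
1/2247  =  1/2247 = 0.00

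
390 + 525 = 915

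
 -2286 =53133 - 55419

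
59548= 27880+31668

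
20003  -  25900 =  - 5897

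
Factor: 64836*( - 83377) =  - 2^2 * 3^2*7^1*43^1*277^1*1801^1 = -  5405831172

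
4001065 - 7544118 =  - 3543053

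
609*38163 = 23241267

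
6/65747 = 6/65747 = 0.00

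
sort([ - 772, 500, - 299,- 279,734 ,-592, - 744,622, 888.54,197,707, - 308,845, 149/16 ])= [ - 772, - 744,- 592, - 308, - 299, - 279, 149/16,197,500, 622, 707, 734,  845,888.54 ] 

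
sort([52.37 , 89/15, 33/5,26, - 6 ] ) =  [ - 6 , 89/15, 33/5,  26, 52.37] 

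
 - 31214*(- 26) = 811564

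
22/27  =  22/27  =  0.81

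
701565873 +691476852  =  1393042725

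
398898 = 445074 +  - 46176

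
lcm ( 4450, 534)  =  13350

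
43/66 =43/66= 0.65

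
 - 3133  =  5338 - 8471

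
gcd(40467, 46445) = 7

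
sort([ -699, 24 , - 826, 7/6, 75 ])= [ - 826, - 699,7/6,  24, 75] 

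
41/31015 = 41/31015 =0.00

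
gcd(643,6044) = 1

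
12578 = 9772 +2806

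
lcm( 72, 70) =2520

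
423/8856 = 47/984 = 0.05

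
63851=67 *953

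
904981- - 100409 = 1005390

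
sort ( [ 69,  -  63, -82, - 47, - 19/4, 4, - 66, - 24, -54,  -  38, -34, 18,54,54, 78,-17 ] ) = [ - 82, - 66, -63, - 54, - 47,-38 ,-34,- 24, -17,  -  19/4,4,18, 54,54,69, 78]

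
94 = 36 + 58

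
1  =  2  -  1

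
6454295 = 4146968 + 2307327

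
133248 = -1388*(-96)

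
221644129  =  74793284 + 146850845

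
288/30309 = 96/10103 = 0.01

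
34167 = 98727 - 64560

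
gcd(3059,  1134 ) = 7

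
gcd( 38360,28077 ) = 7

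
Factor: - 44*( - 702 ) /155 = 30888/155 =2^3 * 3^3*5^( - 1)*11^1*13^1 * 31^ ( - 1 ) 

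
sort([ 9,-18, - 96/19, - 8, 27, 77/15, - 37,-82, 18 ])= [ - 82,-37, - 18, - 8, - 96/19, 77/15 , 9, 18,27]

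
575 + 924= 1499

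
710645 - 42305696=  - 41595051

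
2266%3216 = 2266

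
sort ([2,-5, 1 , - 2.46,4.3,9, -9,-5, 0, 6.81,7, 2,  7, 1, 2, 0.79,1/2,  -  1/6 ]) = [ - 9, - 5, - 5, - 2.46, - 1/6, 0,1/2, 0.79, 1,  1, 2,  2,2, 4.3, 6.81,7, 7,9]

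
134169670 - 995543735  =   - 861374065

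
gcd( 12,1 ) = 1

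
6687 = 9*743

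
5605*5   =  28025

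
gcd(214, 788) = 2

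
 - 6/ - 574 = 3/287 = 0.01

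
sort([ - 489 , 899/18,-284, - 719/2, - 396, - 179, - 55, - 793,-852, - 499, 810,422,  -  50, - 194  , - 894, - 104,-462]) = [ - 894, - 852, - 793, - 499, - 489 , - 462, - 396, - 719/2, -284 ,  -  194, - 179, - 104,-55, - 50,899/18, 422 , 810]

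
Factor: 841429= 79^1 * 10651^1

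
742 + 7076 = 7818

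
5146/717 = 5146/717= 7.18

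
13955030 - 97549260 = -83594230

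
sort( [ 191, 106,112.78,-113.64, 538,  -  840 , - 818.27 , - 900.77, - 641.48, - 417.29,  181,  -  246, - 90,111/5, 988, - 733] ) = [ - 900.77, - 840, - 818.27, - 733, - 641.48, -417.29, - 246, -113.64, - 90,111/5, 106,112.78, 181, 191, 538, 988 ] 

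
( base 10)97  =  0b1100001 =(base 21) 4d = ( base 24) 41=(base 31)34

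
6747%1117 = 45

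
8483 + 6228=14711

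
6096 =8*762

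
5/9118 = 5/9118 = 0.00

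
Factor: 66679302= 2^1*  3^1*2309^1*4813^1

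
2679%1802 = 877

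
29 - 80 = - 51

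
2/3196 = 1/1598 = 0.00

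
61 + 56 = 117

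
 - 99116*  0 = 0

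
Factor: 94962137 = 47^1*2020471^1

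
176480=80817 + 95663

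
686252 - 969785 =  - 283533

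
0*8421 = 0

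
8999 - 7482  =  1517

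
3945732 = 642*6146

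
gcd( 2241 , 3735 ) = 747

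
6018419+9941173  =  15959592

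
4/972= 1/243 = 0.00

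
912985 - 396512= 516473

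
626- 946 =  - 320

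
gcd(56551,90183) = 1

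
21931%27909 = 21931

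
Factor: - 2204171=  - 19^1*116009^1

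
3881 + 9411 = 13292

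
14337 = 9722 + 4615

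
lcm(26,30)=390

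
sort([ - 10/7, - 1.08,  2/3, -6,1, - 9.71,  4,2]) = [ - 9.71, -6, - 10/7, - 1.08 , 2/3,1, 2, 4]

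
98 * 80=7840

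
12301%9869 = 2432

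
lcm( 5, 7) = 35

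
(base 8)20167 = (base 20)10fb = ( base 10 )8311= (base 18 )17bd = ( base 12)4987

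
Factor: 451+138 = 19^1*31^1 = 589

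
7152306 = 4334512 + 2817794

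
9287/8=1160 + 7/8 = 1160.88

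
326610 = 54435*6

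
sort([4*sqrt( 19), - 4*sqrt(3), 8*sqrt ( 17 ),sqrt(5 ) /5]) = [-4 * sqrt ( 3), sqrt(5 ) /5, 4*sqrt( 19), 8*sqrt( 17)]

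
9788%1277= 849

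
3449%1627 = 195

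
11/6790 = 11/6790 = 0.00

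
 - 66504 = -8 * 8313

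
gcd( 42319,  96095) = 1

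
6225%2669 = 887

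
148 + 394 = 542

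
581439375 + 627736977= 1209176352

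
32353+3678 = 36031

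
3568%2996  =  572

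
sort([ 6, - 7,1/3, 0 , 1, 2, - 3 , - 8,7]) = [ - 8, - 7,-3,0,  1/3 , 1,  2, 6, 7]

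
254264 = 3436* 74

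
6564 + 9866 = 16430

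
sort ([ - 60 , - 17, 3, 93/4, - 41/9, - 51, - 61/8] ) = [-60,  -  51, - 17,  -  61/8, - 41/9, 3,93/4]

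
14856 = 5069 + 9787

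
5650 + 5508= 11158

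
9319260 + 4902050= 14221310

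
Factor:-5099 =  - 5099^1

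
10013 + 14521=24534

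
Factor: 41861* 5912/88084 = 2^1*19^( - 2)*41^1*61^( - 1)*739^1*1021^1 = 61870558/22021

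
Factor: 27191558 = 2^1* 13595779^1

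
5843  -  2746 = 3097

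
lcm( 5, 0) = 0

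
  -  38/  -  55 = 38/55 = 0.69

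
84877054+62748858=147625912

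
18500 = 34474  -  15974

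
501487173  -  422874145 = 78613028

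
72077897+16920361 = 88998258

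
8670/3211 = 8670/3211 = 2.70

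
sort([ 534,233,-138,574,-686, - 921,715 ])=[-921,-686,-138, 233,534  ,  574,715 ] 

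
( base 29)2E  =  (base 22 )36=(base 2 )1001000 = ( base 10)72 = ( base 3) 2200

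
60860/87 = 60860/87  =  699.54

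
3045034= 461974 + 2583060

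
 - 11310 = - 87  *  130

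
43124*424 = 18284576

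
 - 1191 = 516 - 1707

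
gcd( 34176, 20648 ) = 712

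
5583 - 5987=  - 404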